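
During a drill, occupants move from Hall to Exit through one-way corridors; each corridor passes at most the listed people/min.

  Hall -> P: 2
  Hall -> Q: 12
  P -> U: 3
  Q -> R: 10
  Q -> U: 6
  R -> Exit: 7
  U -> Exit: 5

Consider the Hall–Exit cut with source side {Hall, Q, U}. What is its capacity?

17

Edges leaving {Hall, Q, U}: Hall→P (2), Q→R (10), U→Exit (5).
Cut capacity = 2 + 10 + 5 = 17.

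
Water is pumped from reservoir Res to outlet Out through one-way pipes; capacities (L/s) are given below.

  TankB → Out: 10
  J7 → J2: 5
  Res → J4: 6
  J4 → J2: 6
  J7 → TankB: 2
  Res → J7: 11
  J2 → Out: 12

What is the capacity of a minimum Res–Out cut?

Augment Res→J7→TankB→Out: bottleneck 2, flow now 2.
Augment Res→J7→J2→Out: bottleneck 5, flow now 7.
Augment Res→J4→J2→Out: bottleneck 6, flow now 13.
No augmenting path remains; maximum flow = 13.
By max-flow min-cut, the minimum cut capacity equals the max flow.
In the residual graph, reachable from Res: {Res, J7}.
Min-cut edges: Res→J4 (6), J7→TankB (2), J7→J2 (5); capacity 6 + 2 + 5 = 13.

13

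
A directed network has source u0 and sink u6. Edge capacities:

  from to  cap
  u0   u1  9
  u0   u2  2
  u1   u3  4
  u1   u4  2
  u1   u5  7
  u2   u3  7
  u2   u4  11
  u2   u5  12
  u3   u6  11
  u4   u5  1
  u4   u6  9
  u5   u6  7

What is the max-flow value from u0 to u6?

Augment u0→u1→u3→u6: bottleneck 4, flow now 4.
Augment u0→u1→u4→u6: bottleneck 2, flow now 6.
Augment u0→u1→u5→u6: bottleneck 3, flow now 9.
Augment u0→u2→u3→u6: bottleneck 2, flow now 11.
No augmenting path remains; maximum flow = 11.
In the residual graph, reachable from u0: {u0}.
Min-cut edges: u0→u1 (9), u0→u2 (2); capacity 9 + 2 = 11.
This cut is saturated, so no flow can exceed 11.

11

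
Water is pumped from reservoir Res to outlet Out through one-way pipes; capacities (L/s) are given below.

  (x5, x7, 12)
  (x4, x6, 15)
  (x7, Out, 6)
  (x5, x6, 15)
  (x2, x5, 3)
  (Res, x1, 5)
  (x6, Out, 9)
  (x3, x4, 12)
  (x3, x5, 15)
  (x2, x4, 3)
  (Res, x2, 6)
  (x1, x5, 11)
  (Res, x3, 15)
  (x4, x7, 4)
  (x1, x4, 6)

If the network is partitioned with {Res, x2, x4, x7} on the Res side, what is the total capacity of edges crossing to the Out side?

Edges leaving {Res, x2, x4, x7}: Res→x1 (5), Res→x3 (15), x2→x5 (3), x4→x6 (15), x7→Out (6).
Cut capacity = 5 + 15 + 3 + 15 + 6 = 44.

44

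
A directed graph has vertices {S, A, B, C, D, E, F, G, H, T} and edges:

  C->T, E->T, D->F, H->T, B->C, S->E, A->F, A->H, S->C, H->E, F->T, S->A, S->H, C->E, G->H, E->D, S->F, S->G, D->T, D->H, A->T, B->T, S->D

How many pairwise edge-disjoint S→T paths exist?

Assign every edge capacity 1; by Menger, the answer equals the max flow.
Path S→A→T (+1); total 1.
Path S→C→T (+1); total 2.
Path S→D→T (+1); total 3.
Path S→E→T (+1); total 4.
Path S→F→T (+1); total 5.
Path S→H→T (+1); total 6.
No residual S→T path; max flow = 6.
Certifying cut of size 6: {D→T, E→T, F→T, H→T, S→A, S→C}.

6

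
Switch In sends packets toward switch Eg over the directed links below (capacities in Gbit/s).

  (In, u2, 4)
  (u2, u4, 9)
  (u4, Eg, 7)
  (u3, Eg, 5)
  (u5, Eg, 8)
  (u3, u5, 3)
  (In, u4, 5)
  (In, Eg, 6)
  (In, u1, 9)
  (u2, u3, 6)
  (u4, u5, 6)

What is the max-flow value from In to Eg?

Augment In→Eg: bottleneck 6, flow now 6.
Augment In→u4→Eg: bottleneck 5, flow now 11.
Augment In→u2→u3→Eg: bottleneck 4, flow now 15.
No augmenting path remains; maximum flow = 15.
In the residual graph, reachable from In: {In, u1}.
Min-cut edges: In→u2 (4), In→u4 (5), In→Eg (6); capacity 4 + 5 + 6 = 15.
This cut is saturated, so no flow can exceed 15.

15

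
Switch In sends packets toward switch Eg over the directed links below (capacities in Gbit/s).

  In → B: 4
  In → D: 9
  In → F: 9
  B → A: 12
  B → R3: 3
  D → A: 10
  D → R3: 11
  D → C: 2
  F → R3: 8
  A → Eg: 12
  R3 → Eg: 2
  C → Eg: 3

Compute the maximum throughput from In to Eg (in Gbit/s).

Augment In→B→A→Eg: bottleneck 4, flow now 4.
Augment In→D→A→Eg: bottleneck 8, flow now 12.
Augment In→D→R3→Eg: bottleneck 1, flow now 13.
Augment In→F→R3→Eg: bottleneck 1, flow now 14.
Augment In→F→R3→D→C→Eg: bottleneck 1, flow now 15. (uses reverse residual edge)
No augmenting path remains; maximum flow = 15.
In the residual graph, reachable from In: {In, F, R3}.
Min-cut edges: In→B (4), In→D (9), R3→Eg (2); capacity 4 + 9 + 2 = 15.
This cut is saturated, so no flow can exceed 15.

15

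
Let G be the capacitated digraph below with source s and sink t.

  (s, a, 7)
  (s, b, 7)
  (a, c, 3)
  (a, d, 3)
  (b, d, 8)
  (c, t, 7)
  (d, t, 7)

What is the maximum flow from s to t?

10

Augment s→a→c→t: bottleneck 3, flow now 3.
Augment s→a→d→t: bottleneck 3, flow now 6.
Augment s→b→d→t: bottleneck 4, flow now 10.
No augmenting path remains; maximum flow = 10.
In the residual graph, reachable from s: {s, a, b, d}.
Min-cut edges: a→c (3), d→t (7); capacity 3 + 7 = 10.
This cut is saturated, so no flow can exceed 10.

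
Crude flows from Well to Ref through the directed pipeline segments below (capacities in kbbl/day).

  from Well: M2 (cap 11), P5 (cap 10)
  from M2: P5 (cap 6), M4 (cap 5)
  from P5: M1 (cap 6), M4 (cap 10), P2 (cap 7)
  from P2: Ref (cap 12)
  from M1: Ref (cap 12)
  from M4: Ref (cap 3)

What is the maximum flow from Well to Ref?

16

Augment Well→M2→M4→Ref: bottleneck 3, flow now 3.
Augment Well→P5→P2→Ref: bottleneck 7, flow now 10.
Augment Well→P5→M1→Ref: bottleneck 3, flow now 13.
Augment Well→M2→P5→M1→Ref: bottleneck 3, flow now 16.
No augmenting path remains; maximum flow = 16.
In the residual graph, reachable from Well: {Well, M2, P5, M4}.
Min-cut edges: P5→P2 (7), P5→M1 (6), M4→Ref (3); capacity 7 + 6 + 3 = 16.
This cut is saturated, so no flow can exceed 16.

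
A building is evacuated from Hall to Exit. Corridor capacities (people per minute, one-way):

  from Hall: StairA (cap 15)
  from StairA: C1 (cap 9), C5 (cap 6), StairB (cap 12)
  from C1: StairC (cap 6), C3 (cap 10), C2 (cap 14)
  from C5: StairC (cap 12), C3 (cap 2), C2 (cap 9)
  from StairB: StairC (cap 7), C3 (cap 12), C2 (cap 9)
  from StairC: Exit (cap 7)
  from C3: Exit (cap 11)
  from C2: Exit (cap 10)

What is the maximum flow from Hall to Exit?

Augment Hall→StairA→C1→StairC→Exit: bottleneck 6, flow now 6.
Augment Hall→StairA→C1→C3→Exit: bottleneck 3, flow now 9.
Augment Hall→StairA→C5→StairC→Exit: bottleneck 1, flow now 10.
Augment Hall→StairA→C5→C3→Exit: bottleneck 2, flow now 12.
Augment Hall→StairA→C5→C2→Exit: bottleneck 3, flow now 15.
No augmenting path remains; maximum flow = 15.
In the residual graph, reachable from Hall: {Hall}.
Min-cut edges: Hall→StairA (15); capacity 15 = 15.
This cut is saturated, so no flow can exceed 15.

15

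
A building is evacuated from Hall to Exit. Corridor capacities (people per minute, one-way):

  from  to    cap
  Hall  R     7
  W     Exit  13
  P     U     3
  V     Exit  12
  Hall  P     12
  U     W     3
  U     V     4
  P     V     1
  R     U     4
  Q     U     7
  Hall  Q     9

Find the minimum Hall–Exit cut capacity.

Augment Hall→P→V→Exit: bottleneck 1, flow now 1.
Augment Hall→P→U→V→Exit: bottleneck 3, flow now 4.
Augment Hall→Q→U→V→Exit: bottleneck 1, flow now 5.
Augment Hall→Q→U→W→Exit: bottleneck 3, flow now 8.
No augmenting path remains; maximum flow = 8.
By max-flow min-cut, the minimum cut capacity equals the max flow.
In the residual graph, reachable from Hall: {Hall, P, Q, R, U}.
Min-cut edges: P→V (1), U→V (4), U→W (3); capacity 1 + 4 + 3 = 8.

8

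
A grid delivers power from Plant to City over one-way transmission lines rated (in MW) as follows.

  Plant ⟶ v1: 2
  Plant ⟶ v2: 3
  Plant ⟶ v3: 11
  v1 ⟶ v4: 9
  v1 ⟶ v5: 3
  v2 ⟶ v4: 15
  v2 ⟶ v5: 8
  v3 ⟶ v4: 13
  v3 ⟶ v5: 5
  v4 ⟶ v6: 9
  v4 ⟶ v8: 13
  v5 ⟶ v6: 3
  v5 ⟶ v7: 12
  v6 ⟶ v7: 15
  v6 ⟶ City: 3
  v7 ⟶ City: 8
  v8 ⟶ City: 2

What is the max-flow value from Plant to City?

13

Augment Plant→v1→v4→v6→City: bottleneck 2, flow now 2.
Augment Plant→v2→v4→v6→City: bottleneck 1, flow now 3.
Augment Plant→v2→v4→v8→City: bottleneck 2, flow now 5.
Augment Plant→v3→v5→v7→City: bottleneck 5, flow now 10.
Augment Plant→v3→v4→v6→v7→City: bottleneck 3, flow now 13.
No augmenting path remains; maximum flow = 13.
In the residual graph, reachable from Plant: {Plant, v1, v2, v3, v4, v5, v6, v7, v8}.
Min-cut edges: v6→City (3), v7→City (8), v8→City (2); capacity 3 + 8 + 2 = 13.
This cut is saturated, so no flow can exceed 13.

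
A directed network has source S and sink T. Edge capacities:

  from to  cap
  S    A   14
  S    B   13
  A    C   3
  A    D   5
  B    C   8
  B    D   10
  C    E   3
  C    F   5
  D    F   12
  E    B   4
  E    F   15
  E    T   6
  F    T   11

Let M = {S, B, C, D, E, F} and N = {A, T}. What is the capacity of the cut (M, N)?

Edges leaving {S, B, C, D, E, F}: S→A (14), E→T (6), F→T (11).
Cut capacity = 14 + 6 + 11 = 31.

31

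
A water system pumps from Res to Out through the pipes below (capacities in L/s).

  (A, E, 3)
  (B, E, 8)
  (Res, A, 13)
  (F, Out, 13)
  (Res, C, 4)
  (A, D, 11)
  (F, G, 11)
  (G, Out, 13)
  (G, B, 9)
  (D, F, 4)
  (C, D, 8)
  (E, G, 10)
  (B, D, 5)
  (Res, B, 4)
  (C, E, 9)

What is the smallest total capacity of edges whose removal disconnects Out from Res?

Augment Res→A→D→F→Out: bottleneck 4, flow now 4.
Augment Res→A→E→G→Out: bottleneck 3, flow now 7.
Augment Res→B→E→G→Out: bottleneck 4, flow now 11.
Augment Res→C→E→G→Out: bottleneck 3, flow now 14.
No augmenting path remains; maximum flow = 14.
By max-flow min-cut, the minimum cut capacity equals the max flow.
In the residual graph, reachable from Res: {Res, A, B, C, D, E}.
Min-cut edges: D→F (4), E→G (10); capacity 4 + 10 = 14.

14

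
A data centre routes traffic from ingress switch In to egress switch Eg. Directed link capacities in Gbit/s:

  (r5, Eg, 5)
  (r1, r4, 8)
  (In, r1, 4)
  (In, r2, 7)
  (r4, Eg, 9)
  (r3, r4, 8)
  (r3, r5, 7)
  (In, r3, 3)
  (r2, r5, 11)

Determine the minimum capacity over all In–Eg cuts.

12

Augment In→r1→r4→Eg: bottleneck 4, flow now 4.
Augment In→r2→r5→Eg: bottleneck 5, flow now 9.
Augment In→r3→r4→Eg: bottleneck 3, flow now 12.
No augmenting path remains; maximum flow = 12.
By max-flow min-cut, the minimum cut capacity equals the max flow.
In the residual graph, reachable from In: {In, r2, r5}.
Min-cut edges: In→r1 (4), In→r3 (3), r5→Eg (5); capacity 4 + 3 + 5 = 12.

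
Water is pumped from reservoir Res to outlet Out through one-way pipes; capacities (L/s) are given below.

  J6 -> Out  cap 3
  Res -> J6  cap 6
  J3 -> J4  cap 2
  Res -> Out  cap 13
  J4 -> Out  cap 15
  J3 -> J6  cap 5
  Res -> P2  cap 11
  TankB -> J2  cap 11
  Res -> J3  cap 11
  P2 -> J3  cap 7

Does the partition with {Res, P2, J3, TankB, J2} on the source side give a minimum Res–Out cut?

No — its capacity is 26, but the minimum cut has capacity 18.

Given cut capacity: 6 + 13 + 5 + 2 = 26.
Augment Res→Out: bottleneck 13, flow now 13.
Augment Res→J6→Out: bottleneck 3, flow now 16.
Augment Res→J3→J4→Out: bottleneck 2, flow now 18.
No augmenting path remains; maximum flow = 18.
In the residual graph, reachable from Res: {Res, P2, J3, J6}.
Min-cut edges: Res→Out (13), J3→J4 (2), J6→Out (3); capacity 13 + 2 + 3 = 18.
Cut capacity 26 exceeds the max flow 18, so it is not minimum.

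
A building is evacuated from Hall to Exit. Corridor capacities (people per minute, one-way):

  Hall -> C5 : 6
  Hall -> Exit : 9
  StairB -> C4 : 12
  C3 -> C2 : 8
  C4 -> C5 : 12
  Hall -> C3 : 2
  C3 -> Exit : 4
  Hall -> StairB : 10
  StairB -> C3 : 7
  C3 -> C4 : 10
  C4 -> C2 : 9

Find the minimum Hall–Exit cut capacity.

Augment Hall→Exit: bottleneck 9, flow now 9.
Augment Hall→C3→Exit: bottleneck 2, flow now 11.
Augment Hall→StairB→C3→Exit: bottleneck 2, flow now 13.
No augmenting path remains; maximum flow = 13.
By max-flow min-cut, the minimum cut capacity equals the max flow.
In the residual graph, reachable from Hall: {Hall, StairB, C3, C4, C2, C5}.
Min-cut edges: Hall→Exit (9), C3→Exit (4); capacity 9 + 4 = 13.

13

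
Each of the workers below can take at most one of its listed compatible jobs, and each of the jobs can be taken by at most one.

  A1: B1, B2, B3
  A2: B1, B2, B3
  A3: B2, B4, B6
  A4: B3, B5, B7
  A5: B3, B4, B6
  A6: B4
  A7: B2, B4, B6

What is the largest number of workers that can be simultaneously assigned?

6

Unit-capacity flow: source→left, listed edges, right→sink; max matching = max flow.
Augmenting path A1→B1 (+1); matched 1.
Augmenting path A2→B2 (+1); matched 2.
Augmenting path A3→B4 (+1); matched 3.
Augmenting path A4→B3 (+1); matched 4.
Augmenting path A5→B6 (+1); matched 5.
Augmenting path A7→B2→A2→B3→A4→B5 (+1); matched 6.
No augmenting path remains; maximum matching = 6.
König certificate: {A4, B1, B2, B3, B4, B6} is a vertex cover of size 6 (every listed pair touches it), so no matching can be larger.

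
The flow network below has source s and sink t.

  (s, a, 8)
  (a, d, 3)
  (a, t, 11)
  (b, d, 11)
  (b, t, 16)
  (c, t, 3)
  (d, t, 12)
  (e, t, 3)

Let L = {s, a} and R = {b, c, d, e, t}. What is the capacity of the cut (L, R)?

14

Edges leaving {s, a}: a→d (3), a→t (11).
Cut capacity = 3 + 11 = 14.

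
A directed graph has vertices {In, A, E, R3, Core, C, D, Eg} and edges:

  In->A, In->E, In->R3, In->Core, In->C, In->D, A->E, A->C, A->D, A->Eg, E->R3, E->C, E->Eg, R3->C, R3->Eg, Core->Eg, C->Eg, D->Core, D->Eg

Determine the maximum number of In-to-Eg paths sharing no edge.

Assign every edge capacity 1; by Menger, the answer equals the max flow.
Path In→A→Eg (+1); total 1.
Path In→E→Eg (+1); total 2.
Path In→R3→Eg (+1); total 3.
Path In→Core→Eg (+1); total 4.
Path In→C→Eg (+1); total 5.
Path In→D→Eg (+1); total 6.
No residual In→Eg path; max flow = 6.
Certifying cut of size 6: {In→A, In→C, In→Core, In→D, In→E, In→R3}.

6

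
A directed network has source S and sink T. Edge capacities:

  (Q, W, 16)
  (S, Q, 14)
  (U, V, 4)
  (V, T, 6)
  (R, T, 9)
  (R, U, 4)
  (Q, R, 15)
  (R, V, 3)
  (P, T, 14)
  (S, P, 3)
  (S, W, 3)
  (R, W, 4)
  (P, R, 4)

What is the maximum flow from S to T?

17

Augment S→P→T: bottleneck 3, flow now 3.
Augment S→Q→R→T: bottleneck 9, flow now 12.
Augment S→Q→R→V→T: bottleneck 3, flow now 15.
Augment S→Q→R→U→V→T: bottleneck 2, flow now 17.
No augmenting path remains; maximum flow = 17.
In the residual graph, reachable from S: {S, W}.
Min-cut edges: S→P (3), S→Q (14); capacity 3 + 14 = 17.
This cut is saturated, so no flow can exceed 17.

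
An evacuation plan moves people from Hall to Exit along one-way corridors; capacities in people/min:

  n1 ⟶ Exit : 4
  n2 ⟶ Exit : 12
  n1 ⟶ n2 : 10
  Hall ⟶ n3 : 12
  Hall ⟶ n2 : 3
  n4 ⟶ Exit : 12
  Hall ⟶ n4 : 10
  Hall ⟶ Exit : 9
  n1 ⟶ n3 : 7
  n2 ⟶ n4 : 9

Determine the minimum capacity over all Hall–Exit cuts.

22

Augment Hall→Exit: bottleneck 9, flow now 9.
Augment Hall→n2→Exit: bottleneck 3, flow now 12.
Augment Hall→n4→Exit: bottleneck 10, flow now 22.
No augmenting path remains; maximum flow = 22.
By max-flow min-cut, the minimum cut capacity equals the max flow.
In the residual graph, reachable from Hall: {Hall, n3}.
Min-cut edges: Hall→n2 (3), Hall→n4 (10), Hall→Exit (9); capacity 3 + 10 + 9 = 22.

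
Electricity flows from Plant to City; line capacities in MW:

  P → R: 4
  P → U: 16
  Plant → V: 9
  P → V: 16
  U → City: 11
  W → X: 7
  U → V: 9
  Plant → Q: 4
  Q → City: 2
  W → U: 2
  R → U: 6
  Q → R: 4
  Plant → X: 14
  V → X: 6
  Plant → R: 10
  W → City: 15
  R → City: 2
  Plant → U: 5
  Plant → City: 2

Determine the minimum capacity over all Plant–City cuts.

Augment Plant→City: bottleneck 2, flow now 2.
Augment Plant→Q→City: bottleneck 2, flow now 4.
Augment Plant→R→City: bottleneck 2, flow now 6.
Augment Plant→U→City: bottleneck 5, flow now 11.
Augment Plant→R→U→City: bottleneck 6, flow now 17.
No augmenting path remains; maximum flow = 17.
By max-flow min-cut, the minimum cut capacity equals the max flow.
In the residual graph, reachable from Plant: {Plant, Q, R, V, X}.
Min-cut edges: Plant→U (5), Plant→City (2), Q→City (2), R→U (6), R→City (2); capacity 5 + 2 + 2 + 6 + 2 = 17.

17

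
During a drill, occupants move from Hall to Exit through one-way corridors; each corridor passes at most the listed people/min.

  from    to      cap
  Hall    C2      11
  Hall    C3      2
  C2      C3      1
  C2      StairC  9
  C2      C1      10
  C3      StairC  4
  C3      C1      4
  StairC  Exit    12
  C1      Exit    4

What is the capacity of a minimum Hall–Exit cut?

Augment Hall→C2→StairC→Exit: bottleneck 9, flow now 9.
Augment Hall→C2→C1→Exit: bottleneck 2, flow now 11.
Augment Hall→C3→StairC→Exit: bottleneck 2, flow now 13.
No augmenting path remains; maximum flow = 13.
By max-flow min-cut, the minimum cut capacity equals the max flow.
In the residual graph, reachable from Hall: {Hall}.
Min-cut edges: Hall→C2 (11), Hall→C3 (2); capacity 11 + 2 = 13.

13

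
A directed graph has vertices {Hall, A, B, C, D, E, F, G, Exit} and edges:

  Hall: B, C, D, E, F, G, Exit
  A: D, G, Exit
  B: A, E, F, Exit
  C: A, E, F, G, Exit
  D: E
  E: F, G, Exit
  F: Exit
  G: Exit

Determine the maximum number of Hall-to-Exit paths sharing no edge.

Assign every edge capacity 1; by Menger, the answer equals the max flow.
Path Hall→Exit (+1); total 1.
Path Hall→B→Exit (+1); total 2.
Path Hall→C→Exit (+1); total 3.
Path Hall→E→Exit (+1); total 4.
Path Hall→F→Exit (+1); total 5.
Path Hall→G→Exit (+1); total 6.
No residual Hall→Exit path; max flow = 6.
Certifying cut of size 6: {E→Exit, F→Exit, G→Exit, Hall→B, Hall→C, Hall→Exit}.

6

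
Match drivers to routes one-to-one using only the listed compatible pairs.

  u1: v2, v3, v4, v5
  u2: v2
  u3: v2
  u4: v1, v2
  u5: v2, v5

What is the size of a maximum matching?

4

Unit-capacity flow: source→left, listed edges, right→sink; max matching = max flow.
Augmenting path u1→v2 (+1); matched 1.
Augmenting path u4→v1 (+1); matched 2.
Augmenting path u5→v5 (+1); matched 3.
Augmenting path u2→v2→u1→v3 (+1); matched 4.
No augmenting path remains; maximum matching = 4.
König certificate: {u1, u4, u5, v2} is a vertex cover of size 4 (every listed pair touches it), so no matching can be larger.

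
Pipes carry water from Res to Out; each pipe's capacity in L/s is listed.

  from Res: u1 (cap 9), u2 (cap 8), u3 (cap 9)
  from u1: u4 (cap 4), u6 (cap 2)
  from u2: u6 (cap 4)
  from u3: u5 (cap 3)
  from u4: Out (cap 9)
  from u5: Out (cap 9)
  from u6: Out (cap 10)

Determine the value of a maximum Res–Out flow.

Augment Res→u1→u4→Out: bottleneck 4, flow now 4.
Augment Res→u1→u6→Out: bottleneck 2, flow now 6.
Augment Res→u2→u6→Out: bottleneck 4, flow now 10.
Augment Res→u3→u5→Out: bottleneck 3, flow now 13.
No augmenting path remains; maximum flow = 13.
In the residual graph, reachable from Res: {Res, u1, u2, u3}.
Min-cut edges: u1→u4 (4), u1→u6 (2), u2→u6 (4), u3→u5 (3); capacity 4 + 2 + 4 + 3 = 13.
This cut is saturated, so no flow can exceed 13.

13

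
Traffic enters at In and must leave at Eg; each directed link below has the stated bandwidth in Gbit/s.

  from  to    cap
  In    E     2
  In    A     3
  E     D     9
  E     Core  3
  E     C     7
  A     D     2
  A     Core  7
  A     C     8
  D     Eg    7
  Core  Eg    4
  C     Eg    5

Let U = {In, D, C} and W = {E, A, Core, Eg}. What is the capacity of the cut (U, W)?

17

Edges leaving {In, D, C}: In→E (2), In→A (3), D→Eg (7), C→Eg (5).
Cut capacity = 2 + 3 + 7 + 5 = 17.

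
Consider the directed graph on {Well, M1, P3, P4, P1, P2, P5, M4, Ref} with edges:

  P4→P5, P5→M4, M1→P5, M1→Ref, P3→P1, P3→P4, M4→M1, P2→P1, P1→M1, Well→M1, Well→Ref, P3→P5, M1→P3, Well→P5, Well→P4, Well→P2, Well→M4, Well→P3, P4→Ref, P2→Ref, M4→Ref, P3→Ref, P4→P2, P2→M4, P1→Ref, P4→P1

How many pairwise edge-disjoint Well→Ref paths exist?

Assign every edge capacity 1; by Menger, the answer equals the max flow.
Path Well→Ref (+1); total 1.
Path Well→M1→Ref (+1); total 2.
Path Well→P3→Ref (+1); total 3.
Path Well→P4→Ref (+1); total 4.
Path Well→P2→Ref (+1); total 5.
Path Well→M4→Ref (+1); total 6.
Path Well→P5→M4→M1→P3→P1→Ref (+1); total 7.
No residual Well→Ref path; max flow = 7.
Certifying cut of size 7: {Well→M1, Well→M4, Well→P2, Well→P3, Well→P4, Well→P5, Well→Ref}.

7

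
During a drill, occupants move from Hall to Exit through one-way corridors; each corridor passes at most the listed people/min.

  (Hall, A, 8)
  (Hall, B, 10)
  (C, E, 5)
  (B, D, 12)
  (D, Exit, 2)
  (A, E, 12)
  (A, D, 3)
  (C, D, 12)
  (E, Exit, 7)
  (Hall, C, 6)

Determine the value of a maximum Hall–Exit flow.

Augment Hall→A→D→Exit: bottleneck 2, flow now 2.
Augment Hall→A→E→Exit: bottleneck 6, flow now 8.
Augment Hall→C→E→Exit: bottleneck 1, flow now 9.
No augmenting path remains; maximum flow = 9.
In the residual graph, reachable from Hall: {Hall, A, B, C, D, E}.
Min-cut edges: D→Exit (2), E→Exit (7); capacity 2 + 7 = 9.
This cut is saturated, so no flow can exceed 9.

9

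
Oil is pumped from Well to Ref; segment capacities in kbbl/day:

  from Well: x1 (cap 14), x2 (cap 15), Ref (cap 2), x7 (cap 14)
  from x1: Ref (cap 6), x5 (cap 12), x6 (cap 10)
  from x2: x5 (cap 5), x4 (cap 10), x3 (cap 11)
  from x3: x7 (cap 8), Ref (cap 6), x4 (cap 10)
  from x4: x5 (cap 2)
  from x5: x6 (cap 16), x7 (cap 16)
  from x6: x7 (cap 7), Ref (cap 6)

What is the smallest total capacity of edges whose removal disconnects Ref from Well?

Augment Well→Ref: bottleneck 2, flow now 2.
Augment Well→x1→Ref: bottleneck 6, flow now 8.
Augment Well→x1→x6→Ref: bottleneck 6, flow now 14.
Augment Well→x2→x3→Ref: bottleneck 6, flow now 20.
No augmenting path remains; maximum flow = 20.
By max-flow min-cut, the minimum cut capacity equals the max flow.
In the residual graph, reachable from Well: {Well, x1, x2, x3, x4, x5, x6, x7}.
Min-cut edges: Well→Ref (2), x1→Ref (6), x3→Ref (6), x6→Ref (6); capacity 2 + 6 + 6 + 6 = 20.

20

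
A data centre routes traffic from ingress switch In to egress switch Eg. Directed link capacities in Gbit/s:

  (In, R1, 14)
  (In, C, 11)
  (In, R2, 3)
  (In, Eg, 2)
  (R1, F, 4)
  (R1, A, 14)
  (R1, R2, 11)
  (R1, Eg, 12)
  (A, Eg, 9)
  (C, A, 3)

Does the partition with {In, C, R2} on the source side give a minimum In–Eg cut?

Given cut capacity: 14 + 2 + 3 = 19.
Augment In→Eg: bottleneck 2, flow now 2.
Augment In→R1→Eg: bottleneck 12, flow now 14.
Augment In→R1→A→Eg: bottleneck 2, flow now 16.
Augment In→C→A→Eg: bottleneck 3, flow now 19.
No augmenting path remains; maximum flow = 19.
Cut capacity 19 equals the max flow, so it is a minimum cut.

Yes — it is a minimum cut (capacity 19).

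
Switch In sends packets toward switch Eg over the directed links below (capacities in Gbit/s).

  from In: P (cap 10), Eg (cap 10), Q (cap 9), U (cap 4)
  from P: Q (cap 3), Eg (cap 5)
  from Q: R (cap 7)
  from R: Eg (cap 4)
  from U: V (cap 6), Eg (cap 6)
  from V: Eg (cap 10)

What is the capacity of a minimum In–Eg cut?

Augment In→Eg: bottleneck 10, flow now 10.
Augment In→P→Eg: bottleneck 5, flow now 15.
Augment In→U→Eg: bottleneck 4, flow now 19.
Augment In→Q→R→Eg: bottleneck 4, flow now 23.
No augmenting path remains; maximum flow = 23.
By max-flow min-cut, the minimum cut capacity equals the max flow.
In the residual graph, reachable from In: {In, P, Q, R}.
Min-cut edges: In→U (4), In→Eg (10), P→Eg (5), R→Eg (4); capacity 4 + 10 + 5 + 4 = 23.

23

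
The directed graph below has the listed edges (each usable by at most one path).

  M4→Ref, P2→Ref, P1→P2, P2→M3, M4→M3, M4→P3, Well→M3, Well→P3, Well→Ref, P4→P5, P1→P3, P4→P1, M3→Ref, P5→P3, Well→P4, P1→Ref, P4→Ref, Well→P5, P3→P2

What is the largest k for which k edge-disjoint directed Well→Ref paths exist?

Assign every edge capacity 1; by Menger, the answer equals the max flow.
Path Well→Ref (+1); total 1.
Path Well→P4→Ref (+1); total 2.
Path Well→M3→Ref (+1); total 3.
Path Well→P3→P2→Ref (+1); total 4.
No residual Well→Ref path; max flow = 4.
Certifying cut of size 4: {P3→P2, Well→M3, Well→P4, Well→Ref}.

4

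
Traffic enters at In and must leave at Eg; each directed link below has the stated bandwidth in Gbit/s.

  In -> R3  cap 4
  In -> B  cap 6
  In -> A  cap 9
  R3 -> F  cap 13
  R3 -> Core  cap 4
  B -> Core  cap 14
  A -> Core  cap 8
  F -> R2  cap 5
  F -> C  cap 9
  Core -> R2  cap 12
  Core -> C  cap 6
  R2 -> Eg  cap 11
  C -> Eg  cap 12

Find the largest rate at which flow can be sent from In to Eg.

18

Augment In→R3→F→R2→Eg: bottleneck 4, flow now 4.
Augment In→B→Core→R2→Eg: bottleneck 6, flow now 10.
Augment In→A→Core→R2→Eg: bottleneck 1, flow now 11.
Augment In→A→Core→C→Eg: bottleneck 6, flow now 17.
Augment In→A→Core→R2→F→C→Eg: bottleneck 1, flow now 18. (uses reverse residual edge)
No augmenting path remains; maximum flow = 18.
In the residual graph, reachable from In: {In, A}.
Min-cut edges: In→R3 (4), In→B (6), A→Core (8); capacity 4 + 6 + 8 = 18.
This cut is saturated, so no flow can exceed 18.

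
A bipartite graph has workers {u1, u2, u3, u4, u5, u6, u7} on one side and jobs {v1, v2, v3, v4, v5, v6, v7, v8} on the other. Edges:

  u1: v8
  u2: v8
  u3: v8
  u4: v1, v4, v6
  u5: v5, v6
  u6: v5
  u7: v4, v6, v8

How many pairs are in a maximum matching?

5

Unit-capacity flow: source→left, listed edges, right→sink; max matching = max flow.
Augmenting path u1→v8 (+1); matched 1.
Augmenting path u4→v1 (+1); matched 2.
Augmenting path u5→v5 (+1); matched 3.
Augmenting path u7→v4 (+1); matched 4.
Augmenting path u6→v5→u5→v6 (+1); matched 5.
No augmenting path remains; maximum matching = 5.
König certificate: {u4, u5, u6, u7, v8} is a vertex cover of size 5 (every listed pair touches it), so no matching can be larger.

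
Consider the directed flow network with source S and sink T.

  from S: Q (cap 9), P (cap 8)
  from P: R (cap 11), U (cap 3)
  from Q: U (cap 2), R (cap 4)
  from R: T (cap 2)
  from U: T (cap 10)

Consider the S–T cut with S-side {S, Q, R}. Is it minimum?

Given cut capacity: 8 + 2 + 2 = 12.
Augment S→P→R→T: bottleneck 2, flow now 2.
Augment S→P→U→T: bottleneck 3, flow now 5.
Augment S→Q→U→T: bottleneck 2, flow now 7.
No augmenting path remains; maximum flow = 7.
In the residual graph, reachable from S: {S, P, Q, R}.
Min-cut edges: P→U (3), Q→U (2), R→T (2); capacity 3 + 2 + 2 = 7.
Cut capacity 12 exceeds the max flow 7, so it is not minimum.

No — its capacity is 12, but the minimum cut has capacity 7.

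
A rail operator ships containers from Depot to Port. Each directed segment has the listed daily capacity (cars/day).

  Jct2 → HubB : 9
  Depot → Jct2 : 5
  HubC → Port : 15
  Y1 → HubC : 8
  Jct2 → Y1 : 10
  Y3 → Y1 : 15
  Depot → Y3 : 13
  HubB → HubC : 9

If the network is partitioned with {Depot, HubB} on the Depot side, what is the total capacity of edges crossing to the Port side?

27

Edges leaving {Depot, HubB}: Depot→Jct2 (5), Depot→Y3 (13), HubB→HubC (9).
Cut capacity = 5 + 13 + 9 = 27.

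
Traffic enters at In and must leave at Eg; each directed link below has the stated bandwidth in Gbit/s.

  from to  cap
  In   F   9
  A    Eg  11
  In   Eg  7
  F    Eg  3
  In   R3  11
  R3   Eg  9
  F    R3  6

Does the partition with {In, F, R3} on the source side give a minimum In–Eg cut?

Given cut capacity: 7 + 3 + 9 = 19.
Augment In→Eg: bottleneck 7, flow now 7.
Augment In→F→Eg: bottleneck 3, flow now 10.
Augment In→R3→Eg: bottleneck 9, flow now 19.
No augmenting path remains; maximum flow = 19.
Cut capacity 19 equals the max flow, so it is a minimum cut.

Yes — it is a minimum cut (capacity 19).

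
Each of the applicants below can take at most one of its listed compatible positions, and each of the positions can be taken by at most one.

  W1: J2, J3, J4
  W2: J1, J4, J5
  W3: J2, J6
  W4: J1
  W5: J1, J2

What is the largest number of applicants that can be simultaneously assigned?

Unit-capacity flow: source→left, listed edges, right→sink; max matching = max flow.
Augmenting path W1→J2 (+1); matched 1.
Augmenting path W2→J1 (+1); matched 2.
Augmenting path W3→J6 (+1); matched 3.
Augmenting path W4→J1→W2→J4 (+1); matched 4.
Augmenting path W5→J2→W1→J3 (+1); matched 5.
No augmenting path remains; maximum matching = 5.
König certificate: {W1, W2, W3, W4, W5} is a vertex cover of size 5 (every listed pair touches it), so no matching can be larger.

5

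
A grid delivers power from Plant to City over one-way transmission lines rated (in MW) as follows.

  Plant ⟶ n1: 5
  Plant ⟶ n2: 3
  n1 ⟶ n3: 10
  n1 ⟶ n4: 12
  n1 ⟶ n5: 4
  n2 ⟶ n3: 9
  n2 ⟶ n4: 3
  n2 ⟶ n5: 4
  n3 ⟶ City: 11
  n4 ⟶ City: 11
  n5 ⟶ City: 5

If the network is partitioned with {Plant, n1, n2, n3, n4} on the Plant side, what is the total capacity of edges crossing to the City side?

30

Edges leaving {Plant, n1, n2, n3, n4}: n1→n5 (4), n2→n5 (4), n3→City (11), n4→City (11).
Cut capacity = 4 + 4 + 11 + 11 = 30.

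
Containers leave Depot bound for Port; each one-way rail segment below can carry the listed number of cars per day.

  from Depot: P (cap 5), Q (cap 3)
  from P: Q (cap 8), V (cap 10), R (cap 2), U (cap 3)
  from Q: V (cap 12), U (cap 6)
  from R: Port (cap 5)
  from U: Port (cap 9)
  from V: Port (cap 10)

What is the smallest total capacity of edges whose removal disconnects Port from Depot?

8

Augment Depot→P→R→Port: bottleneck 2, flow now 2.
Augment Depot→P→U→Port: bottleneck 3, flow now 5.
Augment Depot→Q→U→Port: bottleneck 3, flow now 8.
No augmenting path remains; maximum flow = 8.
By max-flow min-cut, the minimum cut capacity equals the max flow.
In the residual graph, reachable from Depot: {Depot}.
Min-cut edges: Depot→P (5), Depot→Q (3); capacity 5 + 3 = 8.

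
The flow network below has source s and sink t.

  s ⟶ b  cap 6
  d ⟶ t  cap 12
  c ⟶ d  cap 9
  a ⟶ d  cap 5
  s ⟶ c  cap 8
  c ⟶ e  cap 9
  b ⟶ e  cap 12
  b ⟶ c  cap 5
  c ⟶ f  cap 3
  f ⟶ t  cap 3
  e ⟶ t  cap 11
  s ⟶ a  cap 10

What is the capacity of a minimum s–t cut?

19

Augment s→a→d→t: bottleneck 5, flow now 5.
Augment s→b→e→t: bottleneck 6, flow now 11.
Augment s→c→d→t: bottleneck 7, flow now 18.
Augment s→c→e→t: bottleneck 1, flow now 19.
No augmenting path remains; maximum flow = 19.
By max-flow min-cut, the minimum cut capacity equals the max flow.
In the residual graph, reachable from s: {s, a}.
Min-cut edges: s→b (6), s→c (8), a→d (5); capacity 6 + 8 + 5 = 19.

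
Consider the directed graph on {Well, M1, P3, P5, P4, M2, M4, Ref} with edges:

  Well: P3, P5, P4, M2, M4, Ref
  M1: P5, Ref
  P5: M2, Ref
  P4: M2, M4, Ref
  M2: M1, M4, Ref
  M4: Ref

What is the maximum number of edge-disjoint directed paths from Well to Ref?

5

Assign every edge capacity 1; by Menger, the answer equals the max flow.
Path Well→Ref (+1); total 1.
Path Well→P5→Ref (+1); total 2.
Path Well→P4→Ref (+1); total 3.
Path Well→M2→Ref (+1); total 4.
Path Well→M4→Ref (+1); total 5.
No residual Well→Ref path; max flow = 5.
Certifying cut of size 5: {Well→M2, Well→M4, Well→P4, Well→P5, Well→Ref}.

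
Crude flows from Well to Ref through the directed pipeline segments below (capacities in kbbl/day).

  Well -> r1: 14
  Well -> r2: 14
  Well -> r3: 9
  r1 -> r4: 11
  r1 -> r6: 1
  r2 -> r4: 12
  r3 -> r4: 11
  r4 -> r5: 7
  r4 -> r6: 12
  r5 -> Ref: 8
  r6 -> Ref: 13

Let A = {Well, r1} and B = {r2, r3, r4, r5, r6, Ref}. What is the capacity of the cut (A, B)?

35

Edges leaving {Well, r1}: Well→r2 (14), Well→r3 (9), r1→r4 (11), r1→r6 (1).
Cut capacity = 14 + 9 + 11 + 1 = 35.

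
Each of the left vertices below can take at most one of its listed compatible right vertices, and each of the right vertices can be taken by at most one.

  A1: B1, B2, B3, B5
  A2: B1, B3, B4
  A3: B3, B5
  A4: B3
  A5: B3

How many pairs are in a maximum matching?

4

Unit-capacity flow: source→left, listed edges, right→sink; max matching = max flow.
Augmenting path A1→B1 (+1); matched 1.
Augmenting path A2→B3 (+1); matched 2.
Augmenting path A3→B5 (+1); matched 3.
Augmenting path A4→B3→A2→B4 (+1); matched 4.
No augmenting path remains; maximum matching = 4.
König certificate: {A1, A2, A3, B3} is a vertex cover of size 4 (every listed pair touches it), so no matching can be larger.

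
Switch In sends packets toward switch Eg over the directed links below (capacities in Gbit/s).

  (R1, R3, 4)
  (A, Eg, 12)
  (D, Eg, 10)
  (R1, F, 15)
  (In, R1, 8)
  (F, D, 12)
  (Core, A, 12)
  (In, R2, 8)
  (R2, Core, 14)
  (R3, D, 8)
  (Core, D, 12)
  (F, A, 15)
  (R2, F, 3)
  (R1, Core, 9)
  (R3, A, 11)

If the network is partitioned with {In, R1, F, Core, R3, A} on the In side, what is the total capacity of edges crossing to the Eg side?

52

Edges leaving {In, R1, F, Core, R3, A}: In→R2 (8), F→D (12), Core→D (12), R3→D (8), A→Eg (12).
Cut capacity = 8 + 12 + 12 + 8 + 12 = 52.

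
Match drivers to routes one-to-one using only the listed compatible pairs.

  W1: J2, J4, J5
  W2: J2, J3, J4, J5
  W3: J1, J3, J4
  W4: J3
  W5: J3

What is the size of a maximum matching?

4

Unit-capacity flow: source→left, listed edges, right→sink; max matching = max flow.
Augmenting path W1→J2 (+1); matched 1.
Augmenting path W2→J3 (+1); matched 2.
Augmenting path W3→J1 (+1); matched 3.
Augmenting path W4→J3→W2→J4 (+1); matched 4.
No augmenting path remains; maximum matching = 4.
König certificate: {W1, W2, W3, J3} is a vertex cover of size 4 (every listed pair touches it), so no matching can be larger.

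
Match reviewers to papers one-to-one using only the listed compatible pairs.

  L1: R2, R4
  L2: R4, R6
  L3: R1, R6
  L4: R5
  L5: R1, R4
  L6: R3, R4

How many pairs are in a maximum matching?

Unit-capacity flow: source→left, listed edges, right→sink; max matching = max flow.
Augmenting path L1→R2 (+1); matched 1.
Augmenting path L2→R4 (+1); matched 2.
Augmenting path L3→R1 (+1); matched 3.
Augmenting path L4→R5 (+1); matched 4.
Augmenting path L6→R3 (+1); matched 5.
Augmenting path L5→R1→L3→R6 (+1); matched 6.
No augmenting path remains; maximum matching = 6.
König certificate: {L1, L2, L3, L4, L5, L6} is a vertex cover of size 6 (every listed pair touches it), so no matching can be larger.

6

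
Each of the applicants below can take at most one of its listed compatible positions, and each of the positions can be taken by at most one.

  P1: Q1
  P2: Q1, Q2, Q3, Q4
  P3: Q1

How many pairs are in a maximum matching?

Unit-capacity flow: source→left, listed edges, right→sink; max matching = max flow.
Augmenting path P1→Q1 (+1); matched 1.
Augmenting path P2→Q2 (+1); matched 2.
No augmenting path remains; maximum matching = 2.
König certificate: {P2, Q1} is a vertex cover of size 2 (every listed pair touches it), so no matching can be larger.

2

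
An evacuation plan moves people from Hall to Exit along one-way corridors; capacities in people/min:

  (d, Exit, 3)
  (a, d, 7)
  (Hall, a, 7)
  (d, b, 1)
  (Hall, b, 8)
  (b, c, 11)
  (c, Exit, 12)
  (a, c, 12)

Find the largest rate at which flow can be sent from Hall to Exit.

15

Augment Hall→a→c→Exit: bottleneck 7, flow now 7.
Augment Hall→b→c→Exit: bottleneck 5, flow now 12.
Augment Hall→b→c→a→d→Exit: bottleneck 3, flow now 15. (uses reverse residual edge)
No augmenting path remains; maximum flow = 15.
In the residual graph, reachable from Hall: {Hall}.
Min-cut edges: Hall→a (7), Hall→b (8); capacity 7 + 8 = 15.
This cut is saturated, so no flow can exceed 15.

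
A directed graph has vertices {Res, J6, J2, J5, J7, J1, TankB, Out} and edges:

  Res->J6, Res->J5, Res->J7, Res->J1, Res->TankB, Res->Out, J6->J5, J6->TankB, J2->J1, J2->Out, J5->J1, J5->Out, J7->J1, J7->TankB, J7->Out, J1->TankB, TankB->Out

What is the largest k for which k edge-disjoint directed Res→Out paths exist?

4

Assign every edge capacity 1; by Menger, the answer equals the max flow.
Path Res→Out (+1); total 1.
Path Res→J5→Out (+1); total 2.
Path Res→J7→Out (+1); total 3.
Path Res→TankB→Out (+1); total 4.
No residual Res→Out path; max flow = 4.
Certifying cut of size 4: {J5→Out, Res→J7, Res→Out, TankB→Out}.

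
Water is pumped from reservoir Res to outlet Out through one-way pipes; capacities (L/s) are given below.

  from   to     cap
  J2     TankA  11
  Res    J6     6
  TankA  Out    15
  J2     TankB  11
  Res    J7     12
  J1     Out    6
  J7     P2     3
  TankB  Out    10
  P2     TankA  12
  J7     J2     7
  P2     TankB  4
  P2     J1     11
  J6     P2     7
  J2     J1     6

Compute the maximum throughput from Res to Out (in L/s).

16

Augment Res→J7→P2→TankA→Out: bottleneck 3, flow now 3.
Augment Res→J7→J2→TankA→Out: bottleneck 7, flow now 10.
Augment Res→J6→P2→TankA→Out: bottleneck 5, flow now 15.
Augment Res→J6→P2→J1→Out: bottleneck 1, flow now 16.
No augmenting path remains; maximum flow = 16.
In the residual graph, reachable from Res: {Res, J7}.
Min-cut edges: Res→J6 (6), J7→P2 (3), J7→J2 (7); capacity 6 + 3 + 7 = 16.
This cut is saturated, so no flow can exceed 16.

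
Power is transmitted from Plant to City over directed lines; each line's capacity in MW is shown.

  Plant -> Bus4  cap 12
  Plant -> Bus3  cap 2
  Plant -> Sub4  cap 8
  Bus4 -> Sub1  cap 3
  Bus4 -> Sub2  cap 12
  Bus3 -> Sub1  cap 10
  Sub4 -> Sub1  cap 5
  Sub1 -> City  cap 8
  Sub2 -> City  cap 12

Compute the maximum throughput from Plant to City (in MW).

19

Augment Plant→Bus4→Sub1→City: bottleneck 3, flow now 3.
Augment Plant→Bus4→Sub2→City: bottleneck 9, flow now 12.
Augment Plant→Bus3→Sub1→City: bottleneck 2, flow now 14.
Augment Plant→Sub4→Sub1→City: bottleneck 3, flow now 17.
Augment Plant→Sub4→Sub1→Bus4→Sub2→City: bottleneck 2, flow now 19. (uses reverse residual edge)
No augmenting path remains; maximum flow = 19.
In the residual graph, reachable from Plant: {Plant, Sub4}.
Min-cut edges: Plant→Bus4 (12), Plant→Bus3 (2), Sub4→Sub1 (5); capacity 12 + 2 + 5 = 19.
This cut is saturated, so no flow can exceed 19.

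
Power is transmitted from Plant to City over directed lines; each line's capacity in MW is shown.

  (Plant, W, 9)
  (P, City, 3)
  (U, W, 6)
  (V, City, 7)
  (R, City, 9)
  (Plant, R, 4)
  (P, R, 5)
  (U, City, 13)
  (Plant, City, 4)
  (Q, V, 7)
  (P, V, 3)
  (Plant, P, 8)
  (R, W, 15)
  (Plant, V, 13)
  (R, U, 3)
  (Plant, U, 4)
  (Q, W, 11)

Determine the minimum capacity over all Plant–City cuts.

27

Augment Plant→City: bottleneck 4, flow now 4.
Augment Plant→P→City: bottleneck 3, flow now 7.
Augment Plant→R→City: bottleneck 4, flow now 11.
Augment Plant→U→City: bottleneck 4, flow now 15.
Augment Plant→V→City: bottleneck 7, flow now 22.
Augment Plant→P→R→City: bottleneck 5, flow now 27.
No augmenting path remains; maximum flow = 27.
By max-flow min-cut, the minimum cut capacity equals the max flow.
In the residual graph, reachable from Plant: {Plant, V, W}.
Min-cut edges: Plant→P (8), Plant→R (4), Plant→U (4), Plant→City (4), V→City (7); capacity 8 + 4 + 4 + 4 + 7 = 27.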